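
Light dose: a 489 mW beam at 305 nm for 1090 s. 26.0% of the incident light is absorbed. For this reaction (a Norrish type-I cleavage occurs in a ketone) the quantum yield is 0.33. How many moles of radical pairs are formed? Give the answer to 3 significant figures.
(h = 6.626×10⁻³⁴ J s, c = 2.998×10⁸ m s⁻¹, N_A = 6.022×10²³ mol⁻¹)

1.17×10⁻⁴ mol

Photon energy at 305 nm: hc/λ = (6.626×10⁻³⁴)(2.998×10⁸)/(305×10⁻⁹) = 6.513×10⁻¹⁹ J.
Energy delivered: (489 mW)(1090 s) = 533.0 J.
Photons incident: 533.0 / 6.513×10⁻¹⁹ = 8.184×10²⁰, i.e. 8.184×10²⁰/6.022×10²³ = 0.001359 mol.
Photons absorbed: 0.260 × 0.001359 = 3.533×10⁻⁴ mol.
Product: Φ × n_abs = 0.33 × 3.533×10⁻⁴ = 1.166×10⁻⁴ mol.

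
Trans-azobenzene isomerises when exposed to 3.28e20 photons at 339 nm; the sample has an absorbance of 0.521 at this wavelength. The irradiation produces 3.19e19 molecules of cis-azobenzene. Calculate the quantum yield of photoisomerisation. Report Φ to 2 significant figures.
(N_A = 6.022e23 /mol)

Product: 3.19e19 / 6.022e23 = 5.297e-5 mol.
Moles of photons: 3.28e20 / 6.022e23 = 5.447e-4 mol.
Fraction absorbed: 1 − 10^(−0.521) = 0.6987.
Photons absorbed: 0.6987 × 5.447e-4 = 3.806e-4 mol.
Φ = 5.297e-5 mol / 3.806e-4 mol photons = 0.14.

Φ = 0.14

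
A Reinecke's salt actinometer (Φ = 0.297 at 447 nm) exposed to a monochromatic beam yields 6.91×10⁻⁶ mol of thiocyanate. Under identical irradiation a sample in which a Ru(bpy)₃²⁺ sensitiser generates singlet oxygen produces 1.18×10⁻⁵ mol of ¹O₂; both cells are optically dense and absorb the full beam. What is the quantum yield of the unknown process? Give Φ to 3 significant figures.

Φ = 0.507

Photons absorbed by the actinometer: 6.91×10⁻⁶ / 0.297 = 2.327×10⁻⁵ mol.
Φ(unknown) = 1.18×10⁻⁵ / 2.327×10⁻⁵ = 0.507.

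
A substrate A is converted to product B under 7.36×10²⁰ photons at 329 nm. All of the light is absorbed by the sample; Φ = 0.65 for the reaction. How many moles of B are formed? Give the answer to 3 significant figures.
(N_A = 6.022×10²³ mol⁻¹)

Moles of photons: 7.36×10²⁰ / 6.022×10²³ = 0.001222 mol.
Product: Φ × n_abs = 0.65 × 0.001222 = 7.943×10⁻⁴ mol.

7.94×10⁻⁴ mol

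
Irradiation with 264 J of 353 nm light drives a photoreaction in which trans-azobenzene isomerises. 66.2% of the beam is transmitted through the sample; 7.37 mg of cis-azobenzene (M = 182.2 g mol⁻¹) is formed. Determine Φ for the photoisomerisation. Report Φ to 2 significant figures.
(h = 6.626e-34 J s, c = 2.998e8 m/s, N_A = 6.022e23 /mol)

Product: 7.37 mg / 182.2 g mol⁻¹ = 4.045e-5 mol.
Photon energy at 353 nm: hc/λ = (6.626e-34)(2.998e8)/(353e-9) = 5.627e-19 J.
Photons incident: 264 / 5.627e-19 = 4.692e20, i.e. 4.692e20/6.022e23 = 7.791e-4 mol.
Fraction absorbed: 1 − 66.2/100 = 0.3380.
Photons absorbed: 0.3380 × 7.791e-4 = 2.633e-4 mol.
Φ = 4.045e-5 mol / 2.633e-4 mol photons = 0.15.

Φ = 0.15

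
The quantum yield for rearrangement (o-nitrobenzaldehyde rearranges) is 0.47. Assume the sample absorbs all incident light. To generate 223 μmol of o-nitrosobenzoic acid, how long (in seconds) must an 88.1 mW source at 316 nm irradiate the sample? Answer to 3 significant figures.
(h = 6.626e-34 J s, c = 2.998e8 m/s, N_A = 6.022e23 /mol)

Product: 223 μmol = 2.23e-4 mol.
Photons that must be absorbed: 2.23e-4 / 0.47 = 4.745e-4 mol.
Photon energy: hc/λ = 6.286e-19 J; per mole, 3.785e5 J mol⁻¹.
Energy required: 4.745e-4 × 3.785e5 = 179.6 J.
Time: 179.6 J / 0.0881 W = 2040 s.

t ≈ 2040 s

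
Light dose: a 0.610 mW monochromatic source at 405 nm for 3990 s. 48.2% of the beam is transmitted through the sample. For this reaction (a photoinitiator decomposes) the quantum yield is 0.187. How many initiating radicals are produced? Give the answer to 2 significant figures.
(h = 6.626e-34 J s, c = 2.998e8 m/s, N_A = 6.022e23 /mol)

4.8e17 initiating radicals

Photon energy at 405 nm: hc/λ = (6.626e-34)(2.998e8)/(405e-9) = 4.905e-19 J.
Energy delivered: (0.610 mW)(3990 s) = 2.434 J.
Photons incident: 2.434 / 4.905e-19 = 4.962e18, i.e. 4.962e18/6.022e23 = 8.240e-6 mol.
Fraction absorbed: 1 − 48.2/100 = 0.5180.
Photons absorbed: 0.5180 × 8.240e-6 = 4.268e-6 mol.
Product: Φ × n_abs = 0.187 × 4.268e-6 = 7.981e-7 mol.
As a count: 7.981e-7 × 6.022e23 = 4.8e17.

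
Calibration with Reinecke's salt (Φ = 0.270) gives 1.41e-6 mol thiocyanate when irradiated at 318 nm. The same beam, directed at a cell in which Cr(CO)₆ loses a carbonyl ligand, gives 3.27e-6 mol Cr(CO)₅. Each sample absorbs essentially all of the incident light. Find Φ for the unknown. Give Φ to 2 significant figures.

Φ = 0.63

Photons absorbed by the actinometer: 1.41e-6 / 0.270 = 5.222e-6 mol.
Φ(unknown) = 3.27e-6 / 5.222e-6 = 0.63.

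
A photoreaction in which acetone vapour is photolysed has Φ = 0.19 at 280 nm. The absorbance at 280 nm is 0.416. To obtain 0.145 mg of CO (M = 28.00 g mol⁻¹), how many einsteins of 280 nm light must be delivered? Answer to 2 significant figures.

Product: 0.145 mg / 28.00 g mol⁻¹ = 5.179×10⁻⁶ mol.
Photons that must be absorbed: 5.179×10⁻⁶ / 0.19 = 2.726×10⁻⁵ mol.
Fraction absorbed: 1 − 10^(−0.416) = 0.6163.
Incident photons needed: 2.726×10⁻⁵ / 0.6163 = 4.423×10⁻⁵ mol.

4.4×10⁻⁵ einstein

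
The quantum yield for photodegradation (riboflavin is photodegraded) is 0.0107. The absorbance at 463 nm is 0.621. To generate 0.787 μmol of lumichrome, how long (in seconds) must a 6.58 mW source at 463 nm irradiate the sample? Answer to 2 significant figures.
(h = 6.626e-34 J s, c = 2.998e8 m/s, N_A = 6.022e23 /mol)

t ≈ 3800 s

Product: 0.787 μmol = 7.87e-7 mol.
Photons that must be absorbed: 7.87e-7 / 0.0107 = 7.355e-5 mol.
Fraction absorbed: 1 − 10^(−0.621) = 0.7607.
Incident photons needed: 7.355e-5 / 0.7607 = 9.669e-5 mol.
Photon energy: hc/λ = 4.290e-19 J; per mole, 2.583e5 J mol⁻¹.
Energy required: 9.669e-5 × 2.583e5 = 24.98 J.
Time: 24.98 J / 0.00658 W = 3800 s.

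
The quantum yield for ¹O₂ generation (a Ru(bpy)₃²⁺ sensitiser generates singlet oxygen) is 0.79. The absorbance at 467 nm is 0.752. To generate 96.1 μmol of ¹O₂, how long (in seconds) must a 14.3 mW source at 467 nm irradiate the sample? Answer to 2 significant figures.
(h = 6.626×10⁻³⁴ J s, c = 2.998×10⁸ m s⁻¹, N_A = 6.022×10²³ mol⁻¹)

t ≈ 2600 s

Product: 96.1 μmol = 9.61×10⁻⁵ mol.
Photons that must be absorbed: 9.61×10⁻⁵ / 0.79 = 1.216×10⁻⁴ mol.
Fraction absorbed: 1 − 10^(−0.752) = 0.8230.
Incident photons needed: 1.216×10⁻⁴ / 0.8230 = 1.478×10⁻⁴ mol.
Photon energy: hc/λ = 4.254×10⁻¹⁹ J; per mole, 2.562×10⁵ J mol⁻¹.
Energy required: 1.478×10⁻⁴ × 2.562×10⁵ = 37.87 J.
Time: 37.87 J / 0.0143 W = 2600 s.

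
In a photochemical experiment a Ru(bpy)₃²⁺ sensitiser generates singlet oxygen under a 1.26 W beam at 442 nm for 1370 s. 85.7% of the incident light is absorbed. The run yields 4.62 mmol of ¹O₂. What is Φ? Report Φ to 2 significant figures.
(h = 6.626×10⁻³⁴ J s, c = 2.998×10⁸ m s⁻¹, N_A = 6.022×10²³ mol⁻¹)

Φ = 0.85

Product: 4.62 mmol = 0.00462 mol.
Photon energy at 442 nm: hc/λ = (6.626×10⁻³⁴)(2.998×10⁸)/(442×10⁻⁹) = 4.494×10⁻¹⁹ J.
Energy delivered: (1.26 W)(1370 s) = 1726 J.
Photons incident: 1726 / 4.494×10⁻¹⁹ = 3.841×10²¹, i.e. 3.841×10²¹/6.022×10²³ = 0.006378 mol.
Photons absorbed: 0.857 × 0.006378 = 0.005466 mol.
Φ = 0.00462 mol / 0.005466 mol photons = 0.85.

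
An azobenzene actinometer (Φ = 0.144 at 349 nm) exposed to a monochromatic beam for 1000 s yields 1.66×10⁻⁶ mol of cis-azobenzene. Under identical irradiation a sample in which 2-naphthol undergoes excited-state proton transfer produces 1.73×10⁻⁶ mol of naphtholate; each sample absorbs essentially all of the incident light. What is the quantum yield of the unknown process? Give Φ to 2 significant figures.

Photons absorbed by the actinometer: 1.66×10⁻⁶ / 0.144 = 1.153×10⁻⁵ mol.
Φ(unknown) = 1.73×10⁻⁶ / 1.153×10⁻⁵ = 0.15.

Φ = 0.15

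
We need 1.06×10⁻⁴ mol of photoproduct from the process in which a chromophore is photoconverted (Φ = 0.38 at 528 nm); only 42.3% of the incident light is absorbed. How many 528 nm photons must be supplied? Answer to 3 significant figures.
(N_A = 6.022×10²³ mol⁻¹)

Photons that must be absorbed: 1.06×10⁻⁴ / 0.38 = 2.789×10⁻⁴ mol.
Incident photons needed: 2.789×10⁻⁴ / 0.423 = 6.593×10⁻⁴ mol.
Photon count: 6.593×10⁻⁴ × 6.022×10²³ = 3.97×10²⁰.

3.97×10²⁰ photons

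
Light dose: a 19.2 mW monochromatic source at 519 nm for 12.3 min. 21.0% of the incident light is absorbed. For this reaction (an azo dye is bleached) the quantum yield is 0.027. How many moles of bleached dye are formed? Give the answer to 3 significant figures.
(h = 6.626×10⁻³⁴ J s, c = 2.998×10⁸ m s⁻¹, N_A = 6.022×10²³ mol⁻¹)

3.49×10⁻⁷ mol

Photon energy at 519 nm: hc/λ = (6.626×10⁻³⁴)(2.998×10⁸)/(519×10⁻⁹) = 3.828×10⁻¹⁹ J.
Energy delivered: (19.2 mW)(738 s) = 14.17 J.
Photons incident: 14.17 / 3.828×10⁻¹⁹ = 3.702×10¹⁹, i.e. 3.702×10¹⁹/6.022×10²³ = 6.147×10⁻⁵ mol.
Photons absorbed: 0.210 × 6.147×10⁻⁵ = 1.291×10⁻⁵ mol.
Product: Φ × n_abs = 0.027 × 1.291×10⁻⁵ = 3.486×10⁻⁷ mol.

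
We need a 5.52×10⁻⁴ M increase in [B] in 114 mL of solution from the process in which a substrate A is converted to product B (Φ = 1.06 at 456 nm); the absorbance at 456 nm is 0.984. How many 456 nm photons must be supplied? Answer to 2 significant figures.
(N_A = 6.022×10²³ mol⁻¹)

4.0×10¹⁹ photons

Product: (5.52×10⁻⁴ M)(0.114 L) = 6.293×10⁻⁵ mol.
Photons that must be absorbed: 6.293×10⁻⁵ / 1.06 = 5.937×10⁻⁵ mol.
Fraction absorbed: 1 − 10^(−0.984) = 0.8962.
Incident photons needed: 5.937×10⁻⁵ / 0.8962 = 6.625×10⁻⁵ mol.
Photon count: 6.625×10⁻⁵ × 6.022×10²³ = 4.0×10¹⁹.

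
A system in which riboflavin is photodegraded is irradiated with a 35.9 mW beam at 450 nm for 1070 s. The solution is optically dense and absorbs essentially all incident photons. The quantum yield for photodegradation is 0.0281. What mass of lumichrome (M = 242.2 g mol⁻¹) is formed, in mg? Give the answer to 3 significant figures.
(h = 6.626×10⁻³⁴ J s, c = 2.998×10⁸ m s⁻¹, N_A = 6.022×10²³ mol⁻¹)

Photon energy at 450 nm: hc/λ = (6.626×10⁻³⁴)(2.998×10⁸)/(450×10⁻⁹) = 4.414×10⁻¹⁹ J.
Energy delivered: (35.9 mW)(1070 s) = 38.41 J.
Photons incident: 38.41 / 4.414×10⁻¹⁹ = 8.702×10¹⁹, i.e. 8.702×10¹⁹/6.022×10²³ = 1.445×10⁻⁴ mol.
Product: Φ × n_abs = 0.0281 × 1.445×10⁻⁴ = 4.060×10⁻⁶ mol.
Mass: 4.060×10⁻⁶ × 242.2 = 9.833×10⁻⁴ g = 0.983 mg.

0.983 mg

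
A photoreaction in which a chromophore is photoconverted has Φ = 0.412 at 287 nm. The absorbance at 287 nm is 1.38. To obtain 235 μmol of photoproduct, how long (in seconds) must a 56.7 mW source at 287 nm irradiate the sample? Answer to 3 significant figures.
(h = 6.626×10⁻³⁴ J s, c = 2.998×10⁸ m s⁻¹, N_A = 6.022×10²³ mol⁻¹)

t ≈ 4380 s

Product: 235 μmol = 2.35×10⁻⁴ mol.
Photons that must be absorbed: 2.35×10⁻⁴ / 0.412 = 5.704×10⁻⁴ mol.
Fraction absorbed: 1 − 10^(−1.38) = 0.9583.
Incident photons needed: 5.704×10⁻⁴ / 0.9583 = 5.952×10⁻⁴ mol.
Photon energy: hc/λ = 6.922×10⁻¹⁹ J; per mole, 4.168×10⁵ J mol⁻¹.
Energy required: 5.952×10⁻⁴ × 4.168×10⁵ = 248.1 J.
Time: 248.1 J / 0.0567 W = 4380 s.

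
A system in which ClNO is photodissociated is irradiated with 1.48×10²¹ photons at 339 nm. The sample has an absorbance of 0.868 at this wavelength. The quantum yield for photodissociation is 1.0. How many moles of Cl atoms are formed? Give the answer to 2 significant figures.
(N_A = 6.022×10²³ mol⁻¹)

Moles of photons: 1.48×10²¹ / 6.022×10²³ = 0.002458 mol.
Fraction absorbed: 1 − 10^(−0.868) = 0.8645.
Photons absorbed: 0.8645 × 0.002458 = 0.002125 mol.
Product: Φ × n_abs = 1.0 × 0.002125 = 0.002125 mol.

0.0021 mol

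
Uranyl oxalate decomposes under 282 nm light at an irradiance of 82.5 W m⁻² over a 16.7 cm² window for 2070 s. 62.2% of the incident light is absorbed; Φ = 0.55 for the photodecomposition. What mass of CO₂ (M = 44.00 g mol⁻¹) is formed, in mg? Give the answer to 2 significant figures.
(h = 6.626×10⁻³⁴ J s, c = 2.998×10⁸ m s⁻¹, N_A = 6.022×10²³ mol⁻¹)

10 mg

Photon energy at 282 nm: hc/λ = (6.626×10⁻³⁴)(2.998×10⁸)/(282×10⁻⁹) = 7.044×10⁻¹⁹ J.
Energy delivered: (82.5 W m⁻²)(16.7×10⁻⁴ m²)(2070 s) = 285.2 J.
Photons incident: 285.2 / 7.044×10⁻¹⁹ = 4.049×10²⁰, i.e. 4.049×10²⁰/6.022×10²³ = 6.724×10⁻⁴ mol.
Photons absorbed: 0.622 × 6.724×10⁻⁴ = 4.182×10⁻⁴ mol.
Product: Φ × n_abs = 0.55 × 4.182×10⁻⁴ = 2.300×10⁻⁴ mol.
Mass: 2.300×10⁻⁴ × 44.00 = 0.01012 g = 10 mg.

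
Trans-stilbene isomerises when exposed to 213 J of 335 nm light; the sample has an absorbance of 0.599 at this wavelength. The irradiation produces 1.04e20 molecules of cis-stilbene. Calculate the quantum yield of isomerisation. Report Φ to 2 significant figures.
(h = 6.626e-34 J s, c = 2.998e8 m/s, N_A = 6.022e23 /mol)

Φ = 0.39

Product: 1.04e20 / 6.022e23 = 1.727e-4 mol.
Photon energy at 335 nm: hc/λ = (6.626e-34)(2.998e8)/(335e-9) = 5.930e-19 J.
Photons incident: 213 / 5.930e-19 = 3.592e20, i.e. 3.592e20/6.022e23 = 5.965e-4 mol.
Fraction absorbed: 1 − 10^(−0.599) = 0.7482.
Photons absorbed: 0.7482 × 5.965e-4 = 4.463e-4 mol.
Φ = 1.727e-4 mol / 4.463e-4 mol photons = 0.39.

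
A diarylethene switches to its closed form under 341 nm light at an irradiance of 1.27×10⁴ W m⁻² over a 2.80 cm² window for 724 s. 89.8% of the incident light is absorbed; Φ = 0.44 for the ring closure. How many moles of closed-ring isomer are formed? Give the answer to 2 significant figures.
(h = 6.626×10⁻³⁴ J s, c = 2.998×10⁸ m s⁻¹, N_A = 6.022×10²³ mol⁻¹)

Photon energy at 341 nm: hc/λ = (6.626×10⁻³⁴)(2.998×10⁸)/(341×10⁻⁹) = 5.825×10⁻¹⁹ J.
Energy delivered: (1.27×10⁴ W m⁻²)(2.80×10⁻⁴ m²)(724 s) = 2575 J.
Photons incident: 2575 / 5.825×10⁻¹⁹ = 4.421×10²¹, i.e. 4.421×10²¹/6.022×10²³ = 0.007341 mol.
Photons absorbed: 0.898 × 0.007341 = 0.006592 mol.
Product: Φ × n_abs = 0.44 × 0.006592 = 0.002900 mol.

0.0029 mol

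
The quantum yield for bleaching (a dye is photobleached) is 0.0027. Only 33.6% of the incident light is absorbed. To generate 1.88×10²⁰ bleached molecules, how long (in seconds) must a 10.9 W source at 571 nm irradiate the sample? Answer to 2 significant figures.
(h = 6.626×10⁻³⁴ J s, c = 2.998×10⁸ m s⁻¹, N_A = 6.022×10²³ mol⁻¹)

Product: 1.88×10²⁰ / 6.022×10²³ = 3.122×10⁻⁴ mol.
Photons that must be absorbed: 3.122×10⁻⁴ / 0.0027 = 0.1156 mol.
Incident photons needed: 0.1156 / 0.336 = 0.3440 mol.
Photon energy: hc/λ = 3.479×10⁻¹⁹ J; per mole, 2.095×10⁵ J mol⁻¹.
Energy required: 0.3440 × 2.095×10⁵ = 7.207×10⁴ J.
Time: 7.207×10⁴ J / 10.9 W = 6600 s.

t ≈ 6600 s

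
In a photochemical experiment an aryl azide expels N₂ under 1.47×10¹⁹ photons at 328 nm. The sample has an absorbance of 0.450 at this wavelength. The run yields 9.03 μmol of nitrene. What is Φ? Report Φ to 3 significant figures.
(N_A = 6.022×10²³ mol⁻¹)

Φ = 0.573

Product: 9.03 μmol = 9.03×10⁻⁶ mol.
Moles of photons: 1.47×10¹⁹ / 6.022×10²³ = 2.441×10⁻⁵ mol.
Fraction absorbed: 1 − 10^(−0.450) = 0.6452.
Photons absorbed: 0.6452 × 2.441×10⁻⁵ = 1.575×10⁻⁵ mol.
Φ = 9.03×10⁻⁶ mol / 1.575×10⁻⁵ mol photons = 0.573.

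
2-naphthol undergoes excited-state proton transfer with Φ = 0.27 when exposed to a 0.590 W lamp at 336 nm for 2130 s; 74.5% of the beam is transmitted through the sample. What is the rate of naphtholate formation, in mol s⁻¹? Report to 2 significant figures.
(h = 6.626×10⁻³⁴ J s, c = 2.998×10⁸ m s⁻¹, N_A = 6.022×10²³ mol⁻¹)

Photon energy at 336 nm: hc/λ = (6.626×10⁻³⁴)(2.998×10⁸)/(336×10⁻⁹) = 5.912×10⁻¹⁹ J.
Energy delivered: (0.590 W)(2130 s) = 1257 J.
Photons incident: 1257 / 5.912×10⁻¹⁹ = 2.126×10²¹, i.e. 2.126×10²¹/6.022×10²³ = 0.003530 mol.
Fraction absorbed: 1 − 74.5/100 = 0.2550.
Photons absorbed: 0.2550 × 0.003530 = 9.002×10⁻⁴ mol.
Product formed: 0.27 × 9.002×10⁻⁴ = 2.431×10⁻⁴ mol.
Rate: 2.431×10⁻⁴ / 2130 s = 1.1×10⁻⁷ mol s⁻¹.

1.1×10⁻⁷ mol s⁻¹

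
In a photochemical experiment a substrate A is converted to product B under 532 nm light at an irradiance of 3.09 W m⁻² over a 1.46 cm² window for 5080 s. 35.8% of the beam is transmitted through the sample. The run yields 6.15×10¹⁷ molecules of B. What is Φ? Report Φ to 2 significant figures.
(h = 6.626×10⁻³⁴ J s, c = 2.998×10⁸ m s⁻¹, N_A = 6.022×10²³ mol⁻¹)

Φ = 0.16

Product: 6.15×10¹⁷ / 6.022×10²³ = 1.021×10⁻⁶ mol.
Photon energy at 532 nm: hc/λ = (6.626×10⁻³⁴)(2.998×10⁸)/(532×10⁻⁹) = 3.734×10⁻¹⁹ J.
Energy delivered: (3.09 W m⁻²)(1.46×10⁻⁴ m²)(5080 s) = 2.292 J.
Photons incident: 2.292 / 3.734×10⁻¹⁹ = 6.138×10¹⁸, i.e. 6.138×10¹⁸/6.022×10²³ = 1.019×10⁻⁵ mol.
Fraction absorbed: 1 − 35.8/100 = 0.6420.
Photons absorbed: 0.6420 × 1.019×10⁻⁵ = 6.542×10⁻⁶ mol.
Φ = 1.021×10⁻⁶ mol / 6.542×10⁻⁶ mol photons = 0.16.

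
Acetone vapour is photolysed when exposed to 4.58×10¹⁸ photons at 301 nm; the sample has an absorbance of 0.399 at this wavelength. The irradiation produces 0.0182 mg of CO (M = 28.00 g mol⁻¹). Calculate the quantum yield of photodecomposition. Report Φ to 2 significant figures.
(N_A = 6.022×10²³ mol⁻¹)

Product: 0.0182 mg / 28.00 g mol⁻¹ = 6.500×10⁻⁷ mol.
Moles of photons: 4.58×10¹⁸ / 6.022×10²³ = 7.605×10⁻⁶ mol.
Fraction absorbed: 1 − 10^(−0.399) = 0.6010.
Photons absorbed: 0.6010 × 7.605×10⁻⁶ = 4.571×10⁻⁶ mol.
Φ = 6.500×10⁻⁷ mol / 4.571×10⁻⁶ mol photons = 0.14.

Φ = 0.14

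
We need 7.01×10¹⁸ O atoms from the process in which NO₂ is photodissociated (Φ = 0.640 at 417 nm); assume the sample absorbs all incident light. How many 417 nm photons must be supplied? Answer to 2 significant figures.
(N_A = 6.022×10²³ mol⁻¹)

1.1×10¹⁹ photons

Product: 7.01×10¹⁸ / 6.022×10²³ = 1.164×10⁻⁵ mol.
Photons that must be absorbed: 1.164×10⁻⁵ / 0.640 = 1.819×10⁻⁵ mol.
Photon count: 1.819×10⁻⁵ × 6.022×10²³ = 1.1×10¹⁹.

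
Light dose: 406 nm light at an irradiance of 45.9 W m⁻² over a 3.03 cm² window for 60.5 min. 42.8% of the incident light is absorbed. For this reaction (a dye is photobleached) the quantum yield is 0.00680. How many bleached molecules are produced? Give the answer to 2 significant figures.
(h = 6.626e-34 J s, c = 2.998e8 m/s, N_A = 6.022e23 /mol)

3.0e17 bleached molecules

Photon energy at 406 nm: hc/λ = (6.626e-34)(2.998e8)/(406e-9) = 4.893e-19 J.
Energy delivered: (45.9 W m⁻²)(3.03e-4 m²)(3630 s) = 50.48 J.
Photons incident: 50.48 / 4.893e-19 = 1.032e20, i.e. 1.032e20/6.022e23 = 1.714e-4 mol.
Photons absorbed: 0.428 × 1.714e-4 = 7.336e-5 mol.
Product: Φ × n_abs = 0.00680 × 7.336e-5 = 4.988e-7 mol.
As a count: 4.988e-7 × 6.022e23 = 3.0e17.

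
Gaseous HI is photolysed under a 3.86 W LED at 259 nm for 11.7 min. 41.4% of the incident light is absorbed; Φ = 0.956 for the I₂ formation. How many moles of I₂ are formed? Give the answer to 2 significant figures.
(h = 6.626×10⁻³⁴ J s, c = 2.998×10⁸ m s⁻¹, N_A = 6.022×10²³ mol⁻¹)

Photon energy at 259 nm: hc/λ = (6.626×10⁻³⁴)(2.998×10⁸)/(259×10⁻⁹) = 7.670×10⁻¹⁹ J.
Energy delivered: (3.86 W)(702 s) = 2710 J.
Photons incident: 2710 / 7.670×10⁻¹⁹ = 3.533×10²¹, i.e. 3.533×10²¹/6.022×10²³ = 0.005867 mol.
Photons absorbed: 0.414 × 0.005867 = 0.002429 mol.
Product: Φ × n_abs = 0.956 × 0.002429 = 0.002322 mol.

0.0023 mol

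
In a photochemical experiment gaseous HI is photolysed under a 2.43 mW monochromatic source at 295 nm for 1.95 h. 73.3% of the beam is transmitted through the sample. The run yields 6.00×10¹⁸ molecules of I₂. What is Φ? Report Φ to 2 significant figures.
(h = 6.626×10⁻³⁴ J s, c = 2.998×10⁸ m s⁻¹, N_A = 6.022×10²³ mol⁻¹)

Product: 6.00×10¹⁸ / 6.022×10²³ = 9.963×10⁻⁶ mol.
Photon energy at 295 nm: hc/λ = (6.626×10⁻³⁴)(2.998×10⁸)/(295×10⁻⁹) = 6.734×10⁻¹⁹ J.
Energy delivered: (2.43 mW)(7020 s) = 17.06 J.
Photons incident: 17.06 / 6.734×10⁻¹⁹ = 2.533×10¹⁹, i.e. 2.533×10¹⁹/6.022×10²³ = 4.206×10⁻⁵ mol.
Fraction absorbed: 1 − 73.3/100 = 0.2670.
Photons absorbed: 0.2670 × 4.206×10⁻⁵ = 1.123×10⁻⁵ mol.
Φ = 9.963×10⁻⁶ mol / 1.123×10⁻⁵ mol photons = 0.89.

Φ = 0.89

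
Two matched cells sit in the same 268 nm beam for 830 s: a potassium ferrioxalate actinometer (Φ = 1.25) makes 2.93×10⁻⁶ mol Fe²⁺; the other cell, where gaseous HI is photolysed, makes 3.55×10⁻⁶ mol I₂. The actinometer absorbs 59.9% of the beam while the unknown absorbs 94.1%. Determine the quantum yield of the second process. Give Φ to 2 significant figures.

Photons absorbed by the actinometer: 2.93×10⁻⁶ / 1.25 = 2.344×10⁻⁶ mol.
Incident flux: 2.344×10⁻⁶ / 0.599 = 3.913×10⁻⁶ einstein.
Absorbed by unknown: 0.941 × 3.913×10⁻⁶ = 3.682×10⁻⁶ mol.
Φ(unknown) = 3.55×10⁻⁶ / 3.682×10⁻⁶ = 0.96.

Φ = 0.96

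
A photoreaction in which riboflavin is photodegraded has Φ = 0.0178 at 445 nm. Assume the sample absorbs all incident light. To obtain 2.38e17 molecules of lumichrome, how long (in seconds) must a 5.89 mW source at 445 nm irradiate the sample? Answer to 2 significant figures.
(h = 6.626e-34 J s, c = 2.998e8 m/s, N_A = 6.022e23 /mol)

Product: 2.38e17 / 6.022e23 = 3.952e-7 mol.
Photons that must be absorbed: 3.952e-7 / 0.0178 = 2.220e-5 mol.
Photon energy: hc/λ = 4.464e-19 J; per mole, 2.688e5 J mol⁻¹.
Energy required: 2.220e-5 × 2.688e5 = 5.967 J.
Time: 5.967 J / 0.00589 W = 1000 s.

t ≈ 1000 s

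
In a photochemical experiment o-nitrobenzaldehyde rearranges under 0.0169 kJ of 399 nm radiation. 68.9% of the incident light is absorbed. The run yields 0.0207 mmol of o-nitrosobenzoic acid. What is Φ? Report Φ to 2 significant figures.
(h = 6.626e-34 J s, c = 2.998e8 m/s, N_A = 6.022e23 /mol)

Φ = 0.53

Product: 0.0207 mmol = 2.07e-5 mol.
Photon energy at 399 nm: hc/λ = (6.626e-34)(2.998e8)/(399e-9) = 4.979e-19 J.
Incident energy: 0.0169 kJ = 16.9 J.
Photons incident: 16.9 / 4.979e-19 = 3.394e19, i.e. 3.394e19/6.022e23 = 5.636e-5 mol.
Photons absorbed: 0.689 × 5.636e-5 = 3.883e-5 mol.
Φ = 2.07e-5 mol / 3.883e-5 mol photons = 0.53.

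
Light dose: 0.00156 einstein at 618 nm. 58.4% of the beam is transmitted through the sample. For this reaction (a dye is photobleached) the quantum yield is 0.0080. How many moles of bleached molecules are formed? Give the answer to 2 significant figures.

5.2×10⁻⁶ mol

Fraction absorbed: 1 − 58.4/100 = 0.4160.
Photons absorbed: 0.4160 × 0.00156 = 6.490×10⁻⁴ mol.
Product: Φ × n_abs = 0.0080 × 6.490×10⁻⁴ = 5.192×10⁻⁶ mol.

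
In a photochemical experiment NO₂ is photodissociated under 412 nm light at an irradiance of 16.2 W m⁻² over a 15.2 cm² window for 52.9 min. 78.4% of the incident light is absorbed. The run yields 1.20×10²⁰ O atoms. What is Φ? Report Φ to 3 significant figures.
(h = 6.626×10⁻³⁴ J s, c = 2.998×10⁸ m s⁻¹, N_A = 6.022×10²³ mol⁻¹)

Product: 1.20×10²⁰ / 6.022×10²³ = 1.993×10⁻⁴ mol.
Photon energy at 412 nm: hc/λ = (6.626×10⁻³⁴)(2.998×10⁸)/(412×10⁻⁹) = 4.822×10⁻¹⁹ J.
Energy delivered: (16.2 W m⁻²)(15.2×10⁻⁴ m²)(3174 s) = 78.16 J.
Photons incident: 78.16 / 4.822×10⁻¹⁹ = 1.621×10²⁰, i.e. 1.621×10²⁰/6.022×10²³ = 2.692×10⁻⁴ mol.
Photons absorbed: 0.784 × 2.692×10⁻⁴ = 2.111×10⁻⁴ mol.
Φ = 1.993×10⁻⁴ mol / 2.111×10⁻⁴ mol photons = 0.944.

Φ = 0.944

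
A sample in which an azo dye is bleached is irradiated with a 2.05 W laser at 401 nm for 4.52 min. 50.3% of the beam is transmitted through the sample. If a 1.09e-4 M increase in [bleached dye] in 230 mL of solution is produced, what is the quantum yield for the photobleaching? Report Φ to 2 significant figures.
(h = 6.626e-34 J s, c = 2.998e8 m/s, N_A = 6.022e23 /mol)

Product: (1.09e-4 M)(0.23 L) = 2.507e-5 mol.
Photon energy at 401 nm: hc/λ = (6.626e-34)(2.998e8)/(401e-9) = 4.954e-19 J.
Energy delivered: (2.05 W)(271.2 s) = 556.0 J.
Photons incident: 556.0 / 4.954e-19 = 1.122e21, i.e. 1.122e21/6.022e23 = 0.001863 mol.
Fraction absorbed: 1 − 50.3/100 = 0.4970.
Photons absorbed: 0.4970 × 0.001863 = 9.259e-4 mol.
Φ = 2.507e-5 mol / 9.259e-4 mol photons = 0.027.

Φ = 0.027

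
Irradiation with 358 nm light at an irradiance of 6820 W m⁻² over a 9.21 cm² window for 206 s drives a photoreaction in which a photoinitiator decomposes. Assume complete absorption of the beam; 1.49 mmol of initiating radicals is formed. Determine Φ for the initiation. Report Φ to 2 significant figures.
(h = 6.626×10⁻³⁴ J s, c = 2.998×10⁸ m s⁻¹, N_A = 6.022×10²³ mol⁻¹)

Product: 1.49 mmol = 0.00149 mol.
Photon energy at 358 nm: hc/λ = (6.626×10⁻³⁴)(2.998×10⁸)/(358×10⁻⁹) = 5.549×10⁻¹⁹ J.
Energy delivered: (6820 W m⁻²)(9.21×10⁻⁴ m²)(206 s) = 1294 J.
Photons incident: 1294 / 5.549×10⁻¹⁹ = 2.332×10²¹, i.e. 2.332×10²¹/6.022×10²³ = 0.003872 mol.
Φ = 0.00149 mol / 0.003872 mol photons = 0.38.

Φ = 0.38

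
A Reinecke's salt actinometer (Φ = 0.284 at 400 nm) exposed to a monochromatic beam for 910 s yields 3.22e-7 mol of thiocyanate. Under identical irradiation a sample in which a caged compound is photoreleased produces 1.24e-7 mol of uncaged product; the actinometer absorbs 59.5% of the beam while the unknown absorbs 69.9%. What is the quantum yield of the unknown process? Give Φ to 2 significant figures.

Photons absorbed by the actinometer: 3.22e-7 / 0.284 = 1.134e-6 mol.
Incident flux: 1.134e-6 / 0.595 = 1.906e-6 einstein.
Absorbed by unknown: 0.699 × 1.906e-6 = 1.332e-6 mol.
Φ(unknown) = 1.24e-7 / 1.332e-6 = 0.093.

Φ = 0.093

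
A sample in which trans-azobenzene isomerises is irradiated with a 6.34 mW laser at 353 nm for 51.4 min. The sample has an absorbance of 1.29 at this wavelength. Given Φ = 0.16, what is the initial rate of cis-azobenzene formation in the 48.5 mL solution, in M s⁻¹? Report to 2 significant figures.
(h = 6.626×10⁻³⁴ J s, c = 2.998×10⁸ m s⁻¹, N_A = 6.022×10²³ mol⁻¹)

5.9×10⁻⁸ M s⁻¹

Photon energy at 353 nm: hc/λ = (6.626×10⁻³⁴)(2.998×10⁸)/(353×10⁻⁹) = 5.627×10⁻¹⁹ J.
Energy delivered: (6.34 mW)(3084 s) = 19.55 J.
Photons incident: 19.55 / 5.627×10⁻¹⁹ = 3.474×10¹⁹, i.e. 3.474×10¹⁹/6.022×10²³ = 5.769×10⁻⁵ mol.
Fraction absorbed: 1 − 10^(−1.29) = 0.9487.
Photons absorbed: 0.9487 × 5.769×10⁻⁵ = 5.473×10⁻⁵ mol.
Product formed: 0.16 × 5.473×10⁻⁵ = 8.757×10⁻⁶ mol.
Rate: 8.757×10⁻⁶ mol / (3084 s × 0.0485 L) = 5.9×10⁻⁸ M s⁻¹.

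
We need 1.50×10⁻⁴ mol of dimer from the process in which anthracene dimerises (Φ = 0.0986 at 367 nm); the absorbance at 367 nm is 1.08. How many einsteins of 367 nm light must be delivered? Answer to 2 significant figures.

0.0017 einstein

Photons that must be absorbed: 1.50×10⁻⁴ / 0.0986 = 0.001521 mol.
Fraction absorbed: 1 − 10^(−1.08) = 0.9168.
Incident photons needed: 0.001521 / 0.9168 = 0.001659 mol.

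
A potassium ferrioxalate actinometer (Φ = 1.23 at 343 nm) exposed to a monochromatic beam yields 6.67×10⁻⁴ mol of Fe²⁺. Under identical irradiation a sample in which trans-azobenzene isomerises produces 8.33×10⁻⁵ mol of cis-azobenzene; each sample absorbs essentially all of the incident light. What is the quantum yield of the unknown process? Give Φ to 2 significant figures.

Φ = 0.15

Photons absorbed by the actinometer: 6.67×10⁻⁴ / 1.23 = 5.423×10⁻⁴ mol.
Φ(unknown) = 8.33×10⁻⁵ / 5.423×10⁻⁴ = 0.15.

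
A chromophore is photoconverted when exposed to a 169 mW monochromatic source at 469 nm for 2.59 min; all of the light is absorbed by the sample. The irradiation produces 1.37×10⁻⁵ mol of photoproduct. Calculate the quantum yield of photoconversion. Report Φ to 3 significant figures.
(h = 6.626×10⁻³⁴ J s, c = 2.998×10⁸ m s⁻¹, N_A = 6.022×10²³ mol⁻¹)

Φ = 0.133

Photon energy at 469 nm: hc/λ = (6.626×10⁻³⁴)(2.998×10⁸)/(469×10⁻⁹) = 4.236×10⁻¹⁹ J.
Energy delivered: (169 mW)(155.4 s) = 26.26 J.
Photons incident: 26.26 / 4.236×10⁻¹⁹ = 6.199×10¹⁹, i.e. 6.199×10¹⁹/6.022×10²³ = 1.029×10⁻⁴ mol.
Φ = 1.37×10⁻⁵ mol / 1.029×10⁻⁴ mol photons = 0.133.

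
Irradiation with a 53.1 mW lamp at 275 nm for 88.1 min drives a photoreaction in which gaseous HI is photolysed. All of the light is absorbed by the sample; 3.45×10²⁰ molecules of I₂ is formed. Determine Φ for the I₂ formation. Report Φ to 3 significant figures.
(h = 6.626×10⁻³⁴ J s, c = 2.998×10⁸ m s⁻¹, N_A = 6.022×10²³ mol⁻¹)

Φ = 0.888

Product: 3.45×10²⁰ / 6.022×10²³ = 5.729×10⁻⁴ mol.
Photon energy at 275 nm: hc/λ = (6.626×10⁻³⁴)(2.998×10⁸)/(275×10⁻⁹) = 7.224×10⁻¹⁹ J.
Energy delivered: (53.1 mW)(5286 s) = 280.7 J.
Photons incident: 280.7 / 7.224×10⁻¹⁹ = 3.886×10²⁰, i.e. 3.886×10²⁰/6.022×10²³ = 6.453×10⁻⁴ mol.
Φ = 5.729×10⁻⁴ mol / 6.453×10⁻⁴ mol photons = 0.888.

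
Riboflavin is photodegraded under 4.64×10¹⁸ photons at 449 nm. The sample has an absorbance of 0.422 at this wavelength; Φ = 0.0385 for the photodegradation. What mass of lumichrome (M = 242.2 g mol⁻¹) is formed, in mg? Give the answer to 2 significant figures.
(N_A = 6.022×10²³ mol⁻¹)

0.045 mg

Moles of photons: 4.64×10¹⁸ / 6.022×10²³ = 7.705×10⁻⁶ mol.
Fraction absorbed: 1 − 10^(−0.422) = 0.6216.
Photons absorbed: 0.6216 × 7.705×10⁻⁶ = 4.789×10⁻⁶ mol.
Product: Φ × n_abs = 0.0385 × 4.789×10⁻⁶ = 1.844×10⁻⁷ mol.
Mass: 1.844×10⁻⁷ × 242.2 = 4.466×10⁻⁵ g = 0.045 mg.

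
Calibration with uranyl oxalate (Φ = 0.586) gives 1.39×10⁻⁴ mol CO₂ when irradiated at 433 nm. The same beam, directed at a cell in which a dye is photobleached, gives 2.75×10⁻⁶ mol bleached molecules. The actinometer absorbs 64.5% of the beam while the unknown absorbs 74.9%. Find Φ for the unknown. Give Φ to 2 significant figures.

Photons absorbed by the actinometer: 1.39×10⁻⁴ / 0.586 = 2.372×10⁻⁴ mol.
Incident flux: 2.372×10⁻⁴ / 0.645 = 3.678×10⁻⁴ einstein.
Absorbed by unknown: 0.749 × 3.678×10⁻⁴ = 2.755×10⁻⁴ mol.
Φ(unknown) = 2.75×10⁻⁶ / 2.755×10⁻⁴ = 0.010.

Φ = 0.010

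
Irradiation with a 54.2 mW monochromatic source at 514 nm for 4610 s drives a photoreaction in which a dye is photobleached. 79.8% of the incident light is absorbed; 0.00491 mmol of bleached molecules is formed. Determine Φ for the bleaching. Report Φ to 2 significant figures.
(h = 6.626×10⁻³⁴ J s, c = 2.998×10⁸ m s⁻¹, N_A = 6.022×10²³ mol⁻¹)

Φ = 0.0057

Product: 0.00491 mmol = 4.91×10⁻⁶ mol.
Photon energy at 514 nm: hc/λ = (6.626×10⁻³⁴)(2.998×10⁸)/(514×10⁻⁹) = 3.865×10⁻¹⁹ J.
Energy delivered: (54.2 mW)(4610 s) = 249.9 J.
Photons incident: 249.9 / 3.865×10⁻¹⁹ = 6.466×10²⁰, i.e. 6.466×10²⁰/6.022×10²³ = 0.001074 mol.
Photons absorbed: 0.798 × 0.001074 = 8.571×10⁻⁴ mol.
Φ = 4.91×10⁻⁶ mol / 8.571×10⁻⁴ mol photons = 0.0057.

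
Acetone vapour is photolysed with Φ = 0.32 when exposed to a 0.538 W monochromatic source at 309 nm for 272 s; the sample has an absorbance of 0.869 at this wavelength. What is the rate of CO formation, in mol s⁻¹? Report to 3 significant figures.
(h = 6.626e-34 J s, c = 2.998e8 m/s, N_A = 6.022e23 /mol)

Photon energy at 309 nm: hc/λ = (6.626e-34)(2.998e8)/(309e-9) = 6.429e-19 J.
Energy delivered: (0.538 W)(272 s) = 146.3 J.
Photons incident: 146.3 / 6.429e-19 = 2.276e20, i.e. 2.276e20/6.022e23 = 3.779e-4 mol.
Fraction absorbed: 1 − 10^(−0.869) = 0.8648.
Photons absorbed: 0.8648 × 3.779e-4 = 3.268e-4 mol.
Product formed: 0.32 × 3.268e-4 = 1.046e-4 mol.
Rate: 1.046e-4 / 272 s = 3.85e-7 mol s⁻¹.

3.85e-7 mol s⁻¹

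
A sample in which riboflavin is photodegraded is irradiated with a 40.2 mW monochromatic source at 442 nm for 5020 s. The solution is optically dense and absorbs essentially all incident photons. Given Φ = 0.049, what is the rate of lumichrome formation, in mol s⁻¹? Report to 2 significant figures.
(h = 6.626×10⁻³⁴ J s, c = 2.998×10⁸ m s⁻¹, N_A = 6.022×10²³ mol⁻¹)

7.3×10⁻⁹ mol s⁻¹

Photon energy at 442 nm: hc/λ = (6.626×10⁻³⁴)(2.998×10⁸)/(442×10⁻⁹) = 4.494×10⁻¹⁹ J.
Energy delivered: (40.2 mW)(5020 s) = 201.8 J.
Photons incident: 201.8 / 4.494×10⁻¹⁹ = 4.490×10²⁰, i.e. 4.490×10²⁰/6.022×10²³ = 7.456×10⁻⁴ mol.
Product formed: 0.049 × 7.456×10⁻⁴ = 3.653×10⁻⁵ mol.
Rate: 3.653×10⁻⁵ / 5020 s = 7.3×10⁻⁹ mol s⁻¹.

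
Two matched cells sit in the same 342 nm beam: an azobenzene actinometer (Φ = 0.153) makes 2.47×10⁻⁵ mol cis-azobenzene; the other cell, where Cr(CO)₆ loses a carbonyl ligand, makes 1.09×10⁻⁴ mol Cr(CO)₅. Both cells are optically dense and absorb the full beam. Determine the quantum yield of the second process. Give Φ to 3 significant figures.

Φ = 0.675

Photons absorbed by the actinometer: 2.47×10⁻⁵ / 0.153 = 1.614×10⁻⁴ mol.
Φ(unknown) = 1.09×10⁻⁴ / 1.614×10⁻⁴ = 0.675.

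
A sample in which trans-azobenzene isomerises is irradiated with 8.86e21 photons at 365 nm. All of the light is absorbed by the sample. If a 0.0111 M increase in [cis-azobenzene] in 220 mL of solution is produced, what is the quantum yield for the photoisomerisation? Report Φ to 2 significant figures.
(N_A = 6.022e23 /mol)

Product: (0.0111 M)(0.22 L) = 0.002442 mol.
Moles of photons: 8.86e21 / 6.022e23 = 0.01471 mol.
Φ = 0.002442 mol / 0.01471 mol photons = 0.17.

Φ = 0.17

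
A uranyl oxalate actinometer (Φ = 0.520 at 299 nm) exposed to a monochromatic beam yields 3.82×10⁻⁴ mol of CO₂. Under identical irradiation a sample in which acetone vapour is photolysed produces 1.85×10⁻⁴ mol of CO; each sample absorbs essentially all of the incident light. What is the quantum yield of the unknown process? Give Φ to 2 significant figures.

Φ = 0.25

Photons absorbed by the actinometer: 3.82×10⁻⁴ / 0.520 = 7.346×10⁻⁴ mol.
Φ(unknown) = 1.85×10⁻⁴ / 7.346×10⁻⁴ = 0.25.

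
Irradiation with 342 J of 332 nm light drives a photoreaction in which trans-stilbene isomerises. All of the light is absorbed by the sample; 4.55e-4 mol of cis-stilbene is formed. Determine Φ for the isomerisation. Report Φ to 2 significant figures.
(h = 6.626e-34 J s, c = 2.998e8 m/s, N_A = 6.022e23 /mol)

Φ = 0.48

Photon energy at 332 nm: hc/λ = (6.626e-34)(2.998e8)/(332e-9) = 5.983e-19 J.
Photons incident: 342 / 5.983e-19 = 5.716e20, i.e. 5.716e20/6.022e23 = 9.492e-4 mol.
Φ = 4.55e-4 mol / 9.492e-4 mol photons = 0.48.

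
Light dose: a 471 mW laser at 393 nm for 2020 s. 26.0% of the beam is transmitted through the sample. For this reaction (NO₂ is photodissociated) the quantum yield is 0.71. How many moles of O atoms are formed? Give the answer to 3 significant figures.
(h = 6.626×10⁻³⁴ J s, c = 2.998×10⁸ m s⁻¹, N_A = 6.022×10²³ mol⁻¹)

0.00164 mol

Photon energy at 393 nm: hc/λ = (6.626×10⁻³⁴)(2.998×10⁸)/(393×10⁻⁹) = 5.055×10⁻¹⁹ J.
Energy delivered: (471 mW)(2020 s) = 951.4 J.
Photons incident: 951.4 / 5.055×10⁻¹⁹ = 1.882×10²¹, i.e. 1.882×10²¹/6.022×10²³ = 0.003125 mol.
Fraction absorbed: 1 − 26.0/100 = 0.7400.
Photons absorbed: 0.7400 × 0.003125 = 0.002313 mol.
Product: Φ × n_abs = 0.71 × 0.002313 = 0.001642 mol.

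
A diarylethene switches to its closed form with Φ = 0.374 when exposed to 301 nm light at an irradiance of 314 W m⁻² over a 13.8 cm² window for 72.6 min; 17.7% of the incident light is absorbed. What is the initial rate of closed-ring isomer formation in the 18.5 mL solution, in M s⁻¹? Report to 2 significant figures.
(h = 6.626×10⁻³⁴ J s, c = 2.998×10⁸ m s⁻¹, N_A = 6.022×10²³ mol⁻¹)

3.9×10⁻⁶ M s⁻¹

Photon energy at 301 nm: hc/λ = (6.626×10⁻³⁴)(2.998×10⁸)/(301×10⁻⁹) = 6.600×10⁻¹⁹ J.
Energy delivered: (314 W m⁻²)(13.8×10⁻⁴ m²)(4356 s) = 1888 J.
Photons incident: 1888 / 6.600×10⁻¹⁹ = 2.861×10²¹, i.e. 2.861×10²¹/6.022×10²³ = 0.004751 mol.
Photons absorbed: 0.177 × 0.004751 = 8.409×10⁻⁴ mol.
Product formed: 0.374 × 8.409×10⁻⁴ = 3.145×10⁻⁴ mol.
Rate: 3.145×10⁻⁴ mol / (4356 s × 0.0185 L) = 3.9×10⁻⁶ M s⁻¹.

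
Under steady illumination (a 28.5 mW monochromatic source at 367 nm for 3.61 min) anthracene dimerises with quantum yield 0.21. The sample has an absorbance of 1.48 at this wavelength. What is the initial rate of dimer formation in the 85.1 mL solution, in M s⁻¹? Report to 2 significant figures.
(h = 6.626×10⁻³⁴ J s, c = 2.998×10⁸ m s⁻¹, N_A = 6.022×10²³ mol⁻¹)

Photon energy at 367 nm: hc/λ = (6.626×10⁻³⁴)(2.998×10⁸)/(367×10⁻⁹) = 5.413×10⁻¹⁹ J.
Energy delivered: (28.5 mW)(216.6 s) = 6.173 J.
Photons incident: 6.173 / 5.413×10⁻¹⁹ = 1.140×10¹⁹, i.e. 1.140×10¹⁹/6.022×10²³ = 1.893×10⁻⁵ mol.
Fraction absorbed: 1 − 10^(−1.48) = 0.9669.
Photons absorbed: 0.9669 × 1.893×10⁻⁵ = 1.830×10⁻⁵ mol.
Product formed: 0.21 × 1.830×10⁻⁵ = 3.843×10⁻⁶ mol.
Rate: 3.843×10⁻⁶ mol / (216.6 s × 0.0851 L) = 2.1×10⁻⁷ M s⁻¹.

2.1×10⁻⁷ M s⁻¹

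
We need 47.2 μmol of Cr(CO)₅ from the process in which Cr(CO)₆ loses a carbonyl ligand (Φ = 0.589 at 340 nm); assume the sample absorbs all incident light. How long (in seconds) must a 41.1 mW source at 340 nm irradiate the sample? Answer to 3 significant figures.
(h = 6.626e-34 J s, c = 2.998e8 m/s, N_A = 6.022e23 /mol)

Product: 47.2 μmol = 4.72e-5 mol.
Photons that must be absorbed: 4.72e-5 / 0.589 = 8.014e-5 mol.
Photon energy: hc/λ = 5.843e-19 J; per mole, 3.519e5 J mol⁻¹.
Energy required: 8.014e-5 × 3.519e5 = 28.20 J.
Time: 28.20 J / 0.0411 W = 686 s.

t ≈ 686 s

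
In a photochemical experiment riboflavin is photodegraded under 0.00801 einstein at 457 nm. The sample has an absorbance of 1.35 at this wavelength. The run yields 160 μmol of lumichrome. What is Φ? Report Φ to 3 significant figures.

Product: 160 μmol = 1.60×10⁻⁴ mol.
Fraction absorbed: 1 − 10^(−1.35) = 0.9553.
Photons absorbed: 0.9553 × 0.00801 = 0.007652 mol.
Φ = 1.60×10⁻⁴ mol / 0.007652 mol photons = 0.0209.

Φ = 0.0209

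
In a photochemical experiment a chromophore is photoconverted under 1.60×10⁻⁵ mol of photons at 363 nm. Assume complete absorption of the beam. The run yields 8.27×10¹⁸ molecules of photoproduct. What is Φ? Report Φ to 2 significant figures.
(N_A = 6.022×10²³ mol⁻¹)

Product: 8.27×10¹⁸ / 6.022×10²³ = 1.373×10⁻⁵ mol.
Φ = 1.373×10⁻⁵ mol / 1.60×10⁻⁵ mol photons = 0.86.

Φ = 0.86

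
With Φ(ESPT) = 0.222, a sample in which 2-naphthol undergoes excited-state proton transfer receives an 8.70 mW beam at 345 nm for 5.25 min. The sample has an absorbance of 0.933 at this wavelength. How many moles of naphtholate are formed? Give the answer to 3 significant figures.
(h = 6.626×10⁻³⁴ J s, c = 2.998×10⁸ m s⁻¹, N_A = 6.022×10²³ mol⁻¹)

1.55×10⁻⁶ mol

Photon energy at 345 nm: hc/λ = (6.626×10⁻³⁴)(2.998×10⁸)/(345×10⁻⁹) = 5.758×10⁻¹⁹ J.
Energy delivered: (8.70 mW)(315 s) = 2.741 J.
Photons incident: 2.741 / 5.758×10⁻¹⁹ = 4.760×10¹⁸, i.e. 4.760×10¹⁸/6.022×10²³ = 7.904×10⁻⁶ mol.
Fraction absorbed: 1 − 10^(−0.933) = 0.8833.
Photons absorbed: 0.8833 × 7.904×10⁻⁶ = 6.982×10⁻⁶ mol.
Product: Φ × n_abs = 0.222 × 6.982×10⁻⁶ = 1.550×10⁻⁶ mol.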